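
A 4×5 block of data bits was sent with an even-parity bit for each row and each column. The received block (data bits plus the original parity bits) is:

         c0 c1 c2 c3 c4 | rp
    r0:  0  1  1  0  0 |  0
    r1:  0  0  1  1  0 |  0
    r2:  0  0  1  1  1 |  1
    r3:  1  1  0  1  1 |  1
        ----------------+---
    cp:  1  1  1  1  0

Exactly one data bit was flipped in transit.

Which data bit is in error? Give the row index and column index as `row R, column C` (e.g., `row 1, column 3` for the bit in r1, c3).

row 3, column 1

Recompute each row's even parity and compare to rp:
  r0: data parity 0, sent rp 0 → ok
  r1: data parity 0, sent rp 0 → ok
  r2: data parity 1, sent rp 1 → ok
  r3: data parity 0, sent rp 1 → mismatch
Recompute each column's even parity and compare to cp:
  c0: data parity 1, sent cp 1 → ok
  c1: data parity 0, sent cp 1 → mismatch
  c2: data parity 1, sent cp 1 → ok
  c3: data parity 1, sent cp 1 → ok
  c4: data parity 0, sent cp 0 → ok
Exactly one row (r3) and one column (c1) fail → the flipped bit is at their intersection.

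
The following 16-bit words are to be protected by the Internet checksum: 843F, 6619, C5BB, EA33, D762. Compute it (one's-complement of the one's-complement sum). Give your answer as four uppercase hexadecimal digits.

8E54

One's-complement addition (fold any carry out of bit 15 back into bit 0):
  0x843F + 0x6619 = 0x0EA58
  0xEA58 + 0xC5BB = 0x1B013 → wrap carry → 0xB014
  0xB014 + 0xEA33 = 0x19A47 → wrap carry → 0x9A48
  0x9A48 + 0xD762 = 0x171AA → wrap carry → 0x71AB
One's-complement sum = 0x71AB.
Checksum = ~0x71AB & 0xFFFF = 0x8E54.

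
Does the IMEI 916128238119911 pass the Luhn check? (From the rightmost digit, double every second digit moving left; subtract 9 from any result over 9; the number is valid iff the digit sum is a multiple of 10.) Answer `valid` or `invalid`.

invalid

From the right, keep odd positions and double even positions (subtract 9 from any doubled value over 9):
  doubled (positions 2,4,...): 2 9 2 6 7 2 2 → sum 30
  kept (positions 1,3,...): 1 9 1 8 2 2 6 9 → sum 38
Total = 68.
68 mod 10 = 8, so the number is invalid.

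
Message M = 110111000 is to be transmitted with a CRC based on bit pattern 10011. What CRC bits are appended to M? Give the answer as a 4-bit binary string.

0101

Append 4 zeros: 1101110000000. Divide by 10011 (XOR where the leading bit is 1):
  pos 0: 11011 XOR 10011 = 01000
  pos 1: 10001 XOR 10011 = 00010
  pos 4: 10000 XOR 10011 = 00011
  pos 7: 11000 XOR 10011 = 01011
  pos 8: 10110 XOR 10011 = 00101
Remainder (last 4 bits) = 0101. This is the CRC / FCS.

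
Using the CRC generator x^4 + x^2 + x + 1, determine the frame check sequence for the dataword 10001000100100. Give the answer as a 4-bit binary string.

1100

Append 4 zeros: 100010001001000000. Divide by 10111 (XOR where the leading bit is 1):
  pos 0: 10001 XOR 10111 = 00110
  pos 2: 11000 XOR 10111 = 01111
  pos 3: 11110 XOR 10111 = 01001
  pos 4: 10011 XOR 10111 = 00100
  pos 6: 10000 XOR 10111 = 00111
  pos 8: 11110 XOR 10111 = 01001
  pos 9: 10010 XOR 10111 = 00101
  pos 11: 10100 XOR 10111 = 00011
Remainder (last 4 bits) = 1100. This is the CRC / FCS.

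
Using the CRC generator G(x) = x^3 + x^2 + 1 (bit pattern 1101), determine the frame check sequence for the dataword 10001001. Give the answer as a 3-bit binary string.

110

Append 3 zeros: 10001001000. Divide by 1101 (XOR where the leading bit is 1):
  pos 0: 1000 XOR 1101 = 0101
  pos 1: 1011 XOR 1101 = 0110
  pos 2: 1100 XOR 1101 = 0001
  pos 5: 1010 XOR 1101 = 0111
  pos 6: 1110 XOR 1101 = 0011
Remainder (last 3 bits) = 110. This is the CRC / FCS.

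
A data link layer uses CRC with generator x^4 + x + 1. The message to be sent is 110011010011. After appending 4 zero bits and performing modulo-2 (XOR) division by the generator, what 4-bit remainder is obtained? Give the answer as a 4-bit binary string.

Append 4 zeros: 1100110100110000. Divide by 10011 (XOR where the leading bit is 1):
  pos 0: 11001 XOR 10011 = 01010
  pos 1: 10101 XOR 10011 = 00110
  pos 3: 11001 XOR 10011 = 01010
  pos 4: 10100 XOR 10011 = 00111
  pos 6: 11101 XOR 10011 = 01110
  pos 7: 11101 XOR 10011 = 01110
  pos 8: 11100 XOR 10011 = 01111
  pos 9: 11110 XOR 10011 = 01101
  pos 10: 11010 XOR 10011 = 01001
  pos 11: 10010 XOR 10011 = 00001
Remainder (last 4 bits) = 0001. This is the CRC / FCS.

0001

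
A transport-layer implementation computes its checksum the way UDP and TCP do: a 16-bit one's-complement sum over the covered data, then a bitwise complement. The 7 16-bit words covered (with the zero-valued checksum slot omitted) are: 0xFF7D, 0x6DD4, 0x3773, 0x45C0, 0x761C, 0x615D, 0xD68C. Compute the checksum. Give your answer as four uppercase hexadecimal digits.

6773

One's-complement addition (fold any carry out of bit 15 back into bit 0):
  0xFF7D + 0x6DD4 = 0x16D51 → wrap carry → 0x6D52
  0x6D52 + 0x3773 = 0x0A4C5
  0xA4C5 + 0x45C0 = 0x0EA85
  0xEA85 + 0x761C = 0x160A1 → wrap carry → 0x60A2
  0x60A2 + 0x615D = 0x0C1FF
  0xC1FF + 0xD68C = 0x1988B → wrap carry → 0x988C
One's-complement sum = 0x988C.
Checksum = ~0x988C & 0xFFFF = 0x6773.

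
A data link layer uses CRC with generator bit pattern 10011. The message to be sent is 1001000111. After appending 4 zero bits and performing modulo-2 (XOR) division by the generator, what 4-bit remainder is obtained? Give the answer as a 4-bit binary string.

Append 4 zeros: 10010001110000. Divide by 10011 (XOR where the leading bit is 1):
  pos 0: 10010 XOR 10011 = 00001
  pos 4: 10011 XOR 10011 = 00000
  pos 9: 10000 XOR 10011 = 00011
Remainder (last 4 bits) = 0011. This is the CRC / FCS.

0011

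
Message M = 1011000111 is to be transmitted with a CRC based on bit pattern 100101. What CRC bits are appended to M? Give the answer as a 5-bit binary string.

01111

Append 5 zeros: 101100011100000. Divide by 100101 (XOR where the leading bit is 1):
  pos 0: 101100 XOR 100101 = 001001
  pos 2: 100101 XOR 100101 = 000000
  pos 8: 110000 XOR 100101 = 010101
  pos 9: 101010 XOR 100101 = 001111
Remainder (last 5 bits) = 01111. This is the CRC / FCS.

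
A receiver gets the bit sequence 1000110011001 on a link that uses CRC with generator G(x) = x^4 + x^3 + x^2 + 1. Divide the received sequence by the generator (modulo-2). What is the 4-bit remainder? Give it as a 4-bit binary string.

0000

Modulo-2 division of 1000110011001 by 11101:
  pos 0: 10001 XOR 11101 = 01100
  pos 1: 11001 XOR 11101 = 00100
  pos 3: 10000 XOR 11101 = 01101
  pos 4: 11011 XOR 11101 = 00110
  pos 6: 11010 XOR 11101 = 00111
  pos 8: 11101 XOR 11101 = 00000
Remainder = 0000 (zero — the frame passes the CRC check).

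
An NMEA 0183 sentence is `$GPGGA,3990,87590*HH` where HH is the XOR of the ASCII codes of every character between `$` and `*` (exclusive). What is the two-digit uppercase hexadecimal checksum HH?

66

XOR the ASCII codes of the payload characters:
  'G' = 0x47 → acc = 0x47
  'P' = 0x50 → acc = 0x17
  'G' = 0x47 → acc = 0x50
  'G' = 0x47 → acc = 0x17
  'A' = 0x41 → acc = 0x56
  ',' = 0x2C → acc = 0x7A
  '3' = 0x33 → acc = 0x49
  '9' = 0x39 → acc = 0x70
  '9' = 0x39 → acc = 0x49
  '0' = 0x30 → acc = 0x79
  ',' = 0x2C → acc = 0x55
  '8' = 0x38 → acc = 0x6D
  '7' = 0x37 → acc = 0x5A
  '5' = 0x35 → acc = 0x6F
  '9' = 0x39 → acc = 0x56
  '0' = 0x30 → acc = 0x66
Checksum = 0x66.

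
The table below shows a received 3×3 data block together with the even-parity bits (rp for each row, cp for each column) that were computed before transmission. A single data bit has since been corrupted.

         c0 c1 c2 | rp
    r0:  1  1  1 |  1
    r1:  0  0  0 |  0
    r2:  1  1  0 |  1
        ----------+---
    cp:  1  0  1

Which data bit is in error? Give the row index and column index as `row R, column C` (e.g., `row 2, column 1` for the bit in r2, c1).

Recompute each row's even parity and compare to rp:
  r0: data parity 1, sent rp 1 → ok
  r1: data parity 0, sent rp 0 → ok
  r2: data parity 0, sent rp 1 → mismatch
Recompute each column's even parity and compare to cp:
  c0: data parity 0, sent cp 1 → mismatch
  c1: data parity 0, sent cp 0 → ok
  c2: data parity 1, sent cp 1 → ok
Exactly one row (r2) and one column (c0) fail → the flipped bit is at their intersection.

row 2, column 0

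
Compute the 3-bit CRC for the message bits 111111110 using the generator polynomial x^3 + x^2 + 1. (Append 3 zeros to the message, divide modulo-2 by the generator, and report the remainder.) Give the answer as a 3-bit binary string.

Append 3 zeros: 111111110000. Divide by 1101 (XOR where the leading bit is 1):
  pos 0: 1111 XOR 1101 = 0010
  pos 2: 1011 XOR 1101 = 0110
  pos 3: 1101 XOR 1101 = 0000
  pos 7: 1000 XOR 1101 = 0101
  pos 8: 1010 XOR 1101 = 0111
Remainder (last 3 bits) = 111. This is the CRC / FCS.

111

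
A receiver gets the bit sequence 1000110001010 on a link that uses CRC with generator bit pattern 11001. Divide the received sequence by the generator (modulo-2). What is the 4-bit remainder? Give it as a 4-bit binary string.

0000

Modulo-2 division of 1000110001010 by 11001:
  pos 0: 10001 XOR 11001 = 01000
  pos 1: 10001 XOR 11001 = 01000
  pos 2: 10000 XOR 11001 = 01001
  pos 3: 10010 XOR 11001 = 01011
  pos 4: 10110 XOR 11001 = 01111
  pos 5: 11111 XOR 11001 = 00110
  pos 7: 11001 XOR 11001 = 00000
Remainder = 0000 (zero — the frame passes the CRC check).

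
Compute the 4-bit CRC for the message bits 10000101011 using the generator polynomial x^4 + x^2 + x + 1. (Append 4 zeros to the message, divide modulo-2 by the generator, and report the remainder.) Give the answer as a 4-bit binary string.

1101

Append 4 zeros: 100001010110000. Divide by 10111 (XOR where the leading bit is 1):
  pos 0: 10000 XOR 10111 = 00111
  pos 2: 11110 XOR 10111 = 01001
  pos 3: 10011 XOR 10111 = 00100
  pos 5: 10001 XOR 10111 = 00110
  pos 7: 11010 XOR 10111 = 01101
  pos 8: 11010 XOR 10111 = 01101
  pos 9: 11010 XOR 10111 = 01101
  pos 10: 11010 XOR 10111 = 01101
Remainder (last 4 bits) = 1101. This is the CRC / FCS.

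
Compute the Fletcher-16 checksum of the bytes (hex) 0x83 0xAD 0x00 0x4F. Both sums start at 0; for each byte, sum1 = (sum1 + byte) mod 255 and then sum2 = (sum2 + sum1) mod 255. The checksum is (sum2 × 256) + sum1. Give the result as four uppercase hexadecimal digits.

Running sums (mod 255):
  after byte 0 (0x83): sum1=131, sum2=131
  after byte 1 (0xAD): sum1=49, sum2=180
  after byte 2 (0x00): sum1=49, sum2=229
  after byte 3 (0x4F): sum1=128, sum2=102
Checksum = sum2·256 + sum1 = 102·256 + 128 = 26240 = 0x6680.

6680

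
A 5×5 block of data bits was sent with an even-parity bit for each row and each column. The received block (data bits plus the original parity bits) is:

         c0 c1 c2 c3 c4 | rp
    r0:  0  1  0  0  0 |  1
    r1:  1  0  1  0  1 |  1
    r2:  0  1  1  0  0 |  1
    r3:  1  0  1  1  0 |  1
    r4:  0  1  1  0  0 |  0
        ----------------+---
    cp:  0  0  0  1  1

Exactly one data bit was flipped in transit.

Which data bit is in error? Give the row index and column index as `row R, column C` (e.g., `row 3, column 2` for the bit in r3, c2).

row 2, column 1

Recompute each row's even parity and compare to rp:
  r0: data parity 1, sent rp 1 → ok
  r1: data parity 1, sent rp 1 → ok
  r2: data parity 0, sent rp 1 → mismatch
  r3: data parity 1, sent rp 1 → ok
  r4: data parity 0, sent rp 0 → ok
Recompute each column's even parity and compare to cp:
  c0: data parity 0, sent cp 0 → ok
  c1: data parity 1, sent cp 0 → mismatch
  c2: data parity 0, sent cp 0 → ok
  c3: data parity 1, sent cp 1 → ok
  c4: data parity 1, sent cp 1 → ok
Exactly one row (r2) and one column (c1) fail → the flipped bit is at their intersection.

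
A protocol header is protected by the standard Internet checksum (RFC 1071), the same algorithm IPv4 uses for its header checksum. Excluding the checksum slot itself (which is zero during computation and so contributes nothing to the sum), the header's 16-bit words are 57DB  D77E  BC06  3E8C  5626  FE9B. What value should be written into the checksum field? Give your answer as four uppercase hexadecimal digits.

One's-complement addition (fold any carry out of bit 15 back into bit 0):
  0x57DB + 0xD77E = 0x12F59 → wrap carry → 0x2F5A
  0x2F5A + 0xBC06 = 0x0EB60
  0xEB60 + 0x3E8C = 0x129EC → wrap carry → 0x29ED
  0x29ED + 0x5626 = 0x08013
  0x8013 + 0xFE9B = 0x17EAE → wrap carry → 0x7EAF
One's-complement sum = 0x7EAF.
Checksum = ~0x7EAF & 0xFFFF = 0x8150.

8150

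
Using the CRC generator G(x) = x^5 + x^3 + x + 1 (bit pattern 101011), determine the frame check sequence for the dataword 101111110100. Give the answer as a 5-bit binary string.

Append 5 zeros: 10111111010000000. Divide by 101011 (XOR where the leading bit is 1):
  pos 0: 101111 XOR 101011 = 000100
  pos 3: 100110 XOR 101011 = 001101
  pos 5: 110110 XOR 101011 = 011101
  pos 6: 111010 XOR 101011 = 010001
  pos 7: 100010 XOR 101011 = 001001
  pos 9: 100100 XOR 101011 = 001111
  pos 11: 111100 XOR 101011 = 010111
Remainder (last 5 bits) = 10111. This is the CRC / FCS.

10111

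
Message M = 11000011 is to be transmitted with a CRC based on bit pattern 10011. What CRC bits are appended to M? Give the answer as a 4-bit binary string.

Append 4 zeros: 110000110000. Divide by 10011 (XOR where the leading bit is 1):
  pos 0: 11000 XOR 10011 = 01011
  pos 1: 10110 XOR 10011 = 00101
  pos 3: 10111 XOR 10011 = 00100
  pos 5: 10000 XOR 10011 = 00011
Remainder (last 4 bits) = 1100. This is the CRC / FCS.

1100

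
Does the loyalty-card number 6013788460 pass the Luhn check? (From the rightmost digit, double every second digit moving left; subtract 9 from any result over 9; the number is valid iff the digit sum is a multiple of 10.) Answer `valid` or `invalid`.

From the right, keep odd positions and double even positions (subtract 9 from any doubled value over 9):
  doubled (positions 2,4,...): 3 7 5 2 3 → sum 20
  kept (positions 1,3,...): 0 4 8 3 0 → sum 15
Total = 35.
35 mod 10 = 5, so the number is invalid.

invalid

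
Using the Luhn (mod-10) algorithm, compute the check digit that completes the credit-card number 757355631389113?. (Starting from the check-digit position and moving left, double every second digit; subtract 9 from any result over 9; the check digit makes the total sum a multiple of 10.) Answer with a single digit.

Partial digits right→left: 3 1 1 9 8 3 1 3 6 5 5 3 7 5 7
Double every second digit counting from the check-digit position (so the 1st, 3rd, 5th, ... of the partial from the right).
  doubled (with −9 where >9): 6 2 7 2 3 1 5 5 → sum 31
  kept as-is: 1 9 3 3 5 3 5 → sum 29
Total = 31 + 29 = 60.
Check digit = (10 − (60 mod 10)) mod 10 = 0.

0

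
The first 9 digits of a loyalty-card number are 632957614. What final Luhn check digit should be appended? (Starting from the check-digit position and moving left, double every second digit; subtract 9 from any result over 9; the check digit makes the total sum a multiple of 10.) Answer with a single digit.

1

Partial digits right→left: 4 1 6 7 5 9 2 3 6
Double every second digit counting from the check-digit position (so the 1st, 3rd, 5th, ... of the partial from the right).
  doubled (with −9 where >9): 8 3 1 4 3 → sum 19
  kept as-is: 1 7 9 3 → sum 20
Total = 19 + 20 = 39.
Check digit = (10 − (39 mod 10)) mod 10 = 1.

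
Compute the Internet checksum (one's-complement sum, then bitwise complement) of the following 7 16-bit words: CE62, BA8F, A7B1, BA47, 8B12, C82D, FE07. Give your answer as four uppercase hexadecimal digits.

One's-complement addition (fold any carry out of bit 15 back into bit 0):
  0xCE62 + 0xBA8F = 0x188F1 → wrap carry → 0x88F2
  0x88F2 + 0xA7B1 = 0x130A3 → wrap carry → 0x30A4
  0x30A4 + 0xBA47 = 0x0EAEB
  0xEAEB + 0x8B12 = 0x175FD → wrap carry → 0x75FE
  0x75FE + 0xC82D = 0x13E2B → wrap carry → 0x3E2C
  0x3E2C + 0xFE07 = 0x13C33 → wrap carry → 0x3C34
One's-complement sum = 0x3C34.
Checksum = ~0x3C34 & 0xFFFF = 0xC3CB.

C3CB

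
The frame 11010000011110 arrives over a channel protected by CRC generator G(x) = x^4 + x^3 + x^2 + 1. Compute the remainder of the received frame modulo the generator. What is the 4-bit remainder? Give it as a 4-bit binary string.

Modulo-2 division of 11010000011110 by 11101:
  pos 0: 11010 XOR 11101 = 00111
  pos 2: 11100 XOR 11101 = 00001
  pos 6: 10011 XOR 11101 = 01110
  pos 7: 11101 XOR 11101 = 00000
Remainder = 0010 (nonzero — an error is detected).

0010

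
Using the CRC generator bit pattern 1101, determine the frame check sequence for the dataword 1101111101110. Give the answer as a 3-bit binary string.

110

Append 3 zeros: 1101111101110000. Divide by 1101 (XOR where the leading bit is 1):
  pos 0: 1101 XOR 1101 = 0000
  pos 4: 1111 XOR 1101 = 0010
  pos 6: 1001 XOR 1101 = 0100
  pos 7: 1001 XOR 1101 = 0100
  pos 8: 1001 XOR 1101 = 0100
  pos 9: 1000 XOR 1101 = 0101
  pos 10: 1010 XOR 1101 = 0111
  pos 11: 1110 XOR 1101 = 0011
Remainder (last 3 bits) = 110. This is the CRC / FCS.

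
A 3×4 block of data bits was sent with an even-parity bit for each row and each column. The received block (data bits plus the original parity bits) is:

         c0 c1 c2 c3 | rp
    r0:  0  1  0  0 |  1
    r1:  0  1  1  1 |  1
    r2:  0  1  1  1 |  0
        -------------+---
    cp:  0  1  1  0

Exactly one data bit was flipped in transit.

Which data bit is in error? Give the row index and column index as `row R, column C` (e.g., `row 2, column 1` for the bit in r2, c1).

row 2, column 2

Recompute each row's even parity and compare to rp:
  r0: data parity 1, sent rp 1 → ok
  r1: data parity 1, sent rp 1 → ok
  r2: data parity 1, sent rp 0 → mismatch
Recompute each column's even parity and compare to cp:
  c0: data parity 0, sent cp 0 → ok
  c1: data parity 1, sent cp 1 → ok
  c2: data parity 0, sent cp 1 → mismatch
  c3: data parity 0, sent cp 0 → ok
Exactly one row (r2) and one column (c2) fail → the flipped bit is at their intersection.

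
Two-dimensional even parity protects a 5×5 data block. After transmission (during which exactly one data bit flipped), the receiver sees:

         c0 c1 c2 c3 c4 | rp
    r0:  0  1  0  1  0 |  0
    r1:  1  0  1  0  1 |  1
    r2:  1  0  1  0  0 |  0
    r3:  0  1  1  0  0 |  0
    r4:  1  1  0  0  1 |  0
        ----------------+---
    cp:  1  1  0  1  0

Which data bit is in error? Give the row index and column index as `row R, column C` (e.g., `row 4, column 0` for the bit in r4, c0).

row 4, column 2

Recompute each row's even parity and compare to rp:
  r0: data parity 0, sent rp 0 → ok
  r1: data parity 1, sent rp 1 → ok
  r2: data parity 0, sent rp 0 → ok
  r3: data parity 0, sent rp 0 → ok
  r4: data parity 1, sent rp 0 → mismatch
Recompute each column's even parity and compare to cp:
  c0: data parity 1, sent cp 1 → ok
  c1: data parity 1, sent cp 1 → ok
  c2: data parity 1, sent cp 0 → mismatch
  c3: data parity 1, sent cp 1 → ok
  c4: data parity 0, sent cp 0 → ok
Exactly one row (r4) and one column (c2) fail → the flipped bit is at their intersection.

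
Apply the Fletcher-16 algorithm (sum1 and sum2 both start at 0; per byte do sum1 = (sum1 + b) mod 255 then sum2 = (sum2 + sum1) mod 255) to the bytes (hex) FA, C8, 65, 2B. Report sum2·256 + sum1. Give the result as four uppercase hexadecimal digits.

3C54

Running sums (mod 255):
  after byte 0 (FA): sum1=250, sum2=250
  after byte 1 (C8): sum1=195, sum2=190
  after byte 2 (65): sum1=41, sum2=231
  after byte 3 (2B): sum1=84, sum2=60
Checksum = sum2·256 + sum1 = 60·256 + 84 = 15444 = 0x3C54.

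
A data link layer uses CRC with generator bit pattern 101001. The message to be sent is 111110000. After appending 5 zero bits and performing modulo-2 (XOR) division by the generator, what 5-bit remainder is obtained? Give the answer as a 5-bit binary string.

Append 5 zeros: 11111000000000. Divide by 101001 (XOR where the leading bit is 1):
  pos 0: 111110 XOR 101001 = 010111
  pos 1: 101110 XOR 101001 = 000111
  pos 4: 111000 XOR 101001 = 010001
  pos 5: 100010 XOR 101001 = 001011
  pos 7: 101100 XOR 101001 = 000101
Remainder (last 5 bits) = 01010. This is the CRC / FCS.

01010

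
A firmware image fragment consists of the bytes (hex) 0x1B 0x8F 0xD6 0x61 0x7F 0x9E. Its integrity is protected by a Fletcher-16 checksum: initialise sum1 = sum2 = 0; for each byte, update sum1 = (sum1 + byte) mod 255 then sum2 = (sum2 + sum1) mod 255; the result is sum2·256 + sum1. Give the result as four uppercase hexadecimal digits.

Running sums (mod 255):
  after byte 0 (0x1B): sum1=27, sum2=27
  after byte 1 (0x8F): sum1=170, sum2=197
  after byte 2 (0xD6): sum1=129, sum2=71
  after byte 3 (0x61): sum1=226, sum2=42
  after byte 4 (0x7F): sum1=98, sum2=140
  after byte 5 (0x9E): sum1=1, sum2=141
Checksum = sum2·256 + sum1 = 141·256 + 1 = 36097 = 0x8D01.

8D01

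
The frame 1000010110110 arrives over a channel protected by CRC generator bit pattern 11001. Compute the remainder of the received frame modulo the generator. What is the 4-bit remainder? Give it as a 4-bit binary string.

Modulo-2 division of 1000010110110 by 11001:
  pos 0: 10000 XOR 11001 = 01001
  pos 1: 10011 XOR 11001 = 01010
  pos 2: 10100 XOR 11001 = 01101
  pos 3: 11011 XOR 11001 = 00010
  pos 6: 10101 XOR 11001 = 01100
  pos 7: 11001 XOR 11001 = 00000
Remainder = 0000 (zero — the frame passes the CRC check).

0000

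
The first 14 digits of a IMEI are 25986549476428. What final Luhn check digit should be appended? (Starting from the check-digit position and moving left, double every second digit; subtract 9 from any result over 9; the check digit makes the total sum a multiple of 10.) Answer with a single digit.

9

Partial digits right→left: 8 2 4 6 7 4 9 4 5 6 8 9 5 2
Double every second digit counting from the check-digit position (so the 1st, 3rd, 5th, ... of the partial from the right).
  doubled (with −9 where >9): 7 8 5 9 1 7 1 → sum 38
  kept as-is: 2 6 4 4 6 9 2 → sum 33
Total = 38 + 33 = 71.
Check digit = (10 − (71 mod 10)) mod 10 = 9.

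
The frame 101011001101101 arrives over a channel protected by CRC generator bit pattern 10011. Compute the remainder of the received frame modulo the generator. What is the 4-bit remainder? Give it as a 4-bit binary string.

1100

Modulo-2 division of 101011001101101 by 10011:
  pos 0: 10101 XOR 10011 = 00110
  pos 2: 11010 XOR 10011 = 01001
  pos 3: 10010 XOR 10011 = 00001
  pos 7: 11101 XOR 10011 = 01110
  pos 8: 11101 XOR 10011 = 01110
  pos 9: 11100 XOR 10011 = 01111
  pos 10: 11111 XOR 10011 = 01100
Remainder = 1100 (nonzero — an error is detected).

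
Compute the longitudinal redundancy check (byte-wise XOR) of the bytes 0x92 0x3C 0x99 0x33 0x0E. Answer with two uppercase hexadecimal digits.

XOR the bytes together:
  start with 0x92
  0x92 ⊕ 0x3C = 0xAE
  0xAE ⊕ 0x99 = 0x37
  0x37 ⊕ 0x33 = 0x04
  0x04 ⊕ 0x0E = 0x0A

0A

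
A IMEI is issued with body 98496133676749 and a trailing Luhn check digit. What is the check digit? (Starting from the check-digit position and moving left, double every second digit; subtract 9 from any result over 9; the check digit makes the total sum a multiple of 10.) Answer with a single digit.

Partial digits right→left: 9 4 7 6 7 6 3 3 1 6 9 4 8 9
Double every second digit counting from the check-digit position (so the 1st, 3rd, 5th, ... of the partial from the right).
  doubled (with −9 where >9): 9 5 5 6 2 9 7 → sum 43
  kept as-is: 4 6 6 3 6 4 9 → sum 38
Total = 43 + 38 = 81.
Check digit = (10 − (81 mod 10)) mod 10 = 9.

9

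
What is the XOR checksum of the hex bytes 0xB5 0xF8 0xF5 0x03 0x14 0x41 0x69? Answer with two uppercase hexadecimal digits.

87

XOR the bytes together:
  start with 0xB5
  0xB5 ⊕ 0xF8 = 0x4D
  0x4D ⊕ 0xF5 = 0xB8
  0xB8 ⊕ 0x03 = 0xBB
  0xBB ⊕ 0x14 = 0xAF
  0xAF ⊕ 0x41 = 0xEE
  0xEE ⊕ 0x69 = 0x87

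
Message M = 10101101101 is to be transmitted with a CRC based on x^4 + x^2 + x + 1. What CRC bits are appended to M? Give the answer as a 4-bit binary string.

Append 4 zeros: 101011011010000. Divide by 10111 (XOR where the leading bit is 1):
  pos 0: 10101 XOR 10111 = 00010
  pos 3: 10101 XOR 10111 = 00010
  pos 6: 10101 XOR 10111 = 00010
  pos 9: 10000 XOR 10111 = 00111
Remainder (last 4 bits) = 1110. This is the CRC / FCS.

1110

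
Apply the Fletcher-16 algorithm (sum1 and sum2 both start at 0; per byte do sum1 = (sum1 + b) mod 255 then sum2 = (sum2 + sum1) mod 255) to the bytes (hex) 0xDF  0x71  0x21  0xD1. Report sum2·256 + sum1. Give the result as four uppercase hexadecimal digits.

E744

Running sums (mod 255):
  after byte 0 (0xDF): sum1=223, sum2=223
  after byte 1 (0x71): sum1=81, sum2=49
  after byte 2 (0x21): sum1=114, sum2=163
  after byte 3 (0xD1): sum1=68, sum2=231
Checksum = sum2·256 + sum1 = 231·256 + 68 = 59204 = 0xE744.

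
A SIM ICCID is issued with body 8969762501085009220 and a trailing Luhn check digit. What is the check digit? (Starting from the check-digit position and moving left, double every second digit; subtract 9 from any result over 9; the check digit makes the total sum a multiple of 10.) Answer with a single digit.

7

Partial digits right→left: 0 2 2 9 0 0 5 8 0 1 0 5 2 6 7 9 6 9 8
Double every second digit counting from the check-digit position (so the 1st, 3rd, 5th, ... of the partial from the right).
  doubled (with −9 where >9): 0 4 0 1 0 0 4 5 3 7 → sum 24
  kept as-is: 2 9 0 8 1 5 6 9 9 → sum 49
Total = 24 + 49 = 73.
Check digit = (10 − (73 mod 10)) mod 10 = 7.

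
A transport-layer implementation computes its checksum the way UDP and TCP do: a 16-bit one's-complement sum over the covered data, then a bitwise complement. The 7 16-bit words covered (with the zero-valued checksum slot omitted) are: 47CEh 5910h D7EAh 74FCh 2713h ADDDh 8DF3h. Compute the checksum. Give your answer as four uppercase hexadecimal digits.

One's-complement addition (fold any carry out of bit 15 back into bit 0):
  0x47CE + 0x5910 = 0x0A0DE
  0xA0DE + 0xD7EA = 0x178C8 → wrap carry → 0x78C9
  0x78C9 + 0x74FC = 0x0EDC5
  0xEDC5 + 0x2713 = 0x114D8 → wrap carry → 0x14D9
  0x14D9 + 0xADDD = 0x0C2B6
  0xC2B6 + 0x8DF3 = 0x150A9 → wrap carry → 0x50AA
One's-complement sum = 0x50AA.
Checksum = ~0x50AA & 0xFFFF = 0xAF55.

AF55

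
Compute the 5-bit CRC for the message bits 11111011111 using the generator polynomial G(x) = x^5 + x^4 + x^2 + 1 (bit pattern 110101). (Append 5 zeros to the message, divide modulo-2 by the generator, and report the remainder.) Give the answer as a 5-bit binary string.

01010

Append 5 zeros: 1111101111100000. Divide by 110101 (XOR where the leading bit is 1):
  pos 0: 111110 XOR 110101 = 001011
  pos 2: 101111 XOR 110101 = 011010
  pos 3: 110101 XOR 110101 = 000000
  pos 9: 110000 XOR 110101 = 000101
Remainder (last 5 bits) = 01010. This is the CRC / FCS.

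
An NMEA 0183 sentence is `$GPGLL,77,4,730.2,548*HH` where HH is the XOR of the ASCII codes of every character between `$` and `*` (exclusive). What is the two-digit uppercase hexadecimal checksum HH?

XOR the ASCII codes of the payload characters:
  'G' = 0x47 → acc = 0x47
  'P' = 0x50 → acc = 0x17
  'G' = 0x47 → acc = 0x50
  'L' = 0x4C → acc = 0x1C
  'L' = 0x4C → acc = 0x50
  ',' = 0x2C → acc = 0x7C
  '7' = 0x37 → acc = 0x4B
  '7' = 0x37 → acc = 0x7C
  ',' = 0x2C → acc = 0x50
  '4' = 0x34 → acc = 0x64
  ',' = 0x2C → acc = 0x48
  '7' = 0x37 → acc = 0x7F
  '3' = 0x33 → acc = 0x4C
  '0' = 0x30 → acc = 0x7C
  '.' = 0x2E → acc = 0x52
  '2' = 0x32 → acc = 0x60
  ',' = 0x2C → acc = 0x4C
  '5' = 0x35 → acc = 0x79
  '4' = 0x34 → acc = 0x4D
  '8' = 0x38 → acc = 0x75
Checksum = 0x75.

75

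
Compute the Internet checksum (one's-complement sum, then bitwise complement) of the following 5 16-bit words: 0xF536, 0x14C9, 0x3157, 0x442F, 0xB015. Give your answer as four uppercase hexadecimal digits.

One's-complement addition (fold any carry out of bit 15 back into bit 0):
  0xF536 + 0x14C9 = 0x109FF → wrap carry → 0x0A00
  0x0A00 + 0x3157 = 0x03B57
  0x3B57 + 0x442F = 0x07F86
  0x7F86 + 0xB015 = 0x12F9B → wrap carry → 0x2F9C
One's-complement sum = 0x2F9C.
Checksum = ~0x2F9C & 0xFFFF = 0xD063.

D063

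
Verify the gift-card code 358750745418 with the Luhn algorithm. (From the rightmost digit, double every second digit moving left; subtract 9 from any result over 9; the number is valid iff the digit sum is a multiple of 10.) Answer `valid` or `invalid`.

From the right, keep odd positions and double even positions (subtract 9 from any doubled value over 9):
  doubled (positions 2,4,...): 2 1 5 1 7 6 → sum 22
  kept (positions 1,3,...): 8 4 4 0 7 5 → sum 28
Total = 50.
50 mod 10 = 0, so the number is valid.

valid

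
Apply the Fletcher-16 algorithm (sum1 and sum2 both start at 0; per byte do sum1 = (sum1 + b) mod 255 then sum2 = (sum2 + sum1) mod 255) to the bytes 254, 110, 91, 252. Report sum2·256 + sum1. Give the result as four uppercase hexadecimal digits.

FAC5

Running sums (mod 255):
  after byte 0 (254): sum1=254, sum2=254
  after byte 1 (110): sum1=109, sum2=108
  after byte 2 (91): sum1=200, sum2=53
  after byte 3 (252): sum1=197, sum2=250
Checksum = sum2·256 + sum1 = 250·256 + 197 = 64197 = 0xFAC5.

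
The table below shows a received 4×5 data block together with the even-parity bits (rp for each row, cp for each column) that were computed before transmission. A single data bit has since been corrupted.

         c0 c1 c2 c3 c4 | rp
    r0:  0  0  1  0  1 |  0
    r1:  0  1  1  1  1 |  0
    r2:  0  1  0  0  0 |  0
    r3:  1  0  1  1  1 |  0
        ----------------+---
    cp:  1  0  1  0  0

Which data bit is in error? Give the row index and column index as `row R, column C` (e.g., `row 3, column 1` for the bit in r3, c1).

Recompute each row's even parity and compare to rp:
  r0: data parity 0, sent rp 0 → ok
  r1: data parity 0, sent rp 0 → ok
  r2: data parity 1, sent rp 0 → mismatch
  r3: data parity 0, sent rp 0 → ok
Recompute each column's even parity and compare to cp:
  c0: data parity 1, sent cp 1 → ok
  c1: data parity 0, sent cp 0 → ok
  c2: data parity 1, sent cp 1 → ok
  c3: data parity 0, sent cp 0 → ok
  c4: data parity 1, sent cp 0 → mismatch
Exactly one row (r2) and one column (c4) fail → the flipped bit is at their intersection.

row 2, column 4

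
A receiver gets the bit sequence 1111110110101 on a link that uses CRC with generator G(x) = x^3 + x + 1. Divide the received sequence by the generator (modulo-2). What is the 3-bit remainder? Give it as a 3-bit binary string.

Modulo-2 division of 1111110110101 by 1011:
  pos 0: 1111 XOR 1011 = 0100
  pos 1: 1001 XOR 1011 = 0010
  pos 3: 1010 XOR 1011 = 0001
  pos 6: 1110 XOR 1011 = 0101
  pos 7: 1011 XOR 1011 = 0000
Remainder = 001 (nonzero — an error is detected).

001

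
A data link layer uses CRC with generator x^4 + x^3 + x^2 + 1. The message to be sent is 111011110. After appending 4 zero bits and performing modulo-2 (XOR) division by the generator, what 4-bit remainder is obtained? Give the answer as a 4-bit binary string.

Append 4 zeros: 1110111100000. Divide by 11101 (XOR where the leading bit is 1):
  pos 0: 11101 XOR 11101 = 00000
  pos 5: 11100 XOR 11101 = 00001
Remainder (last 4 bits) = 1000. This is the CRC / FCS.

1000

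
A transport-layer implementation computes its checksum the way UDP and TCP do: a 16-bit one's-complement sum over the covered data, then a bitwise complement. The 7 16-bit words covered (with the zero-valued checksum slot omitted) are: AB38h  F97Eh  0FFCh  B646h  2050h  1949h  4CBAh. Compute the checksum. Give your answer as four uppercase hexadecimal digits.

0EB2

One's-complement addition (fold any carry out of bit 15 back into bit 0):
  0xAB38 + 0xF97E = 0x1A4B6 → wrap carry → 0xA4B7
  0xA4B7 + 0x0FFC = 0x0B4B3
  0xB4B3 + 0xB646 = 0x16AF9 → wrap carry → 0x6AFA
  0x6AFA + 0x2050 = 0x08B4A
  0x8B4A + 0x1949 = 0x0A493
  0xA493 + 0x4CBA = 0x0F14D
One's-complement sum = 0xF14D.
Checksum = ~0xF14D & 0xFFFF = 0x0EB2.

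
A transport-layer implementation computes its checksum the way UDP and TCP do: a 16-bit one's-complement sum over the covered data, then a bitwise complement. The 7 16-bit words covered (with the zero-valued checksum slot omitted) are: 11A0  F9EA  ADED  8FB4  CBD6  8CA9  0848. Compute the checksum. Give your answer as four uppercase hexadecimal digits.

560A

One's-complement addition (fold any carry out of bit 15 back into bit 0):
  0x11A0 + 0xF9EA = 0x10B8A → wrap carry → 0x0B8B
  0x0B8B + 0xADED = 0x0B978
  0xB978 + 0x8FB4 = 0x1492C → wrap carry → 0x492D
  0x492D + 0xCBD6 = 0x11503 → wrap carry → 0x1504
  0x1504 + 0x8CA9 = 0x0A1AD
  0xA1AD + 0x0848 = 0x0A9F5
One's-complement sum = 0xA9F5.
Checksum = ~0xA9F5 & 0xFFFF = 0x560A.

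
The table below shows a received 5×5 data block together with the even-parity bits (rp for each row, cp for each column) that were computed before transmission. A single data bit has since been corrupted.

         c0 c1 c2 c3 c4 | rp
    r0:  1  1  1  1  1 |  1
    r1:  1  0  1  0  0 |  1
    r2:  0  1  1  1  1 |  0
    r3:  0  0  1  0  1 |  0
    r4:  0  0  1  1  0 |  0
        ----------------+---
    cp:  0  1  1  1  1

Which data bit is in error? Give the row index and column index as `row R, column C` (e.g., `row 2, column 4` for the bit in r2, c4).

row 1, column 1

Recompute each row's even parity and compare to rp:
  r0: data parity 1, sent rp 1 → ok
  r1: data parity 0, sent rp 1 → mismatch
  r2: data parity 0, sent rp 0 → ok
  r3: data parity 0, sent rp 0 → ok
  r4: data parity 0, sent rp 0 → ok
Recompute each column's even parity and compare to cp:
  c0: data parity 0, sent cp 0 → ok
  c1: data parity 0, sent cp 1 → mismatch
  c2: data parity 1, sent cp 1 → ok
  c3: data parity 1, sent cp 1 → ok
  c4: data parity 1, sent cp 1 → ok
Exactly one row (r1) and one column (c1) fail → the flipped bit is at their intersection.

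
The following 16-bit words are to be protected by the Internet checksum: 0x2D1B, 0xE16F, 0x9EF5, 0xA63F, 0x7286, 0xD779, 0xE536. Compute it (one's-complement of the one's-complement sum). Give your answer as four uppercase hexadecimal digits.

One's-complement addition (fold any carry out of bit 15 back into bit 0):
  0x2D1B + 0xE16F = 0x10E8A → wrap carry → 0x0E8B
  0x0E8B + 0x9EF5 = 0x0AD80
  0xAD80 + 0xA63F = 0x153BF → wrap carry → 0x53C0
  0x53C0 + 0x7286 = 0x0C646
  0xC646 + 0xD779 = 0x19DBF → wrap carry → 0x9DC0
  0x9DC0 + 0xE536 = 0x182F6 → wrap carry → 0x82F7
One's-complement sum = 0x82F7.
Checksum = ~0x82F7 & 0xFFFF = 0x7D08.

7D08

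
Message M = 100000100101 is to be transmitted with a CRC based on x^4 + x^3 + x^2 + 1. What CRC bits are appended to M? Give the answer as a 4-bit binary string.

Append 4 zeros: 1000001001010000. Divide by 11101 (XOR where the leading bit is 1):
  pos 0: 10000 XOR 11101 = 01101
  pos 1: 11010 XOR 11101 = 00111
  pos 3: 11110 XOR 11101 = 00011
  pos 6: 11010 XOR 11101 = 00111
  pos 8: 11110 XOR 11101 = 00011
  pos 11: 11000 XOR 11101 = 00101
Remainder (last 4 bits) = 0101. This is the CRC / FCS.

0101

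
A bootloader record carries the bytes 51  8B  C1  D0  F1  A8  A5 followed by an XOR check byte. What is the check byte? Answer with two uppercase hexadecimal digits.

37

XOR the bytes together:
  start with 0x51
  0x51 ⊕ 0x8B = 0xDA
  0xDA ⊕ 0xC1 = 0x1B
  0x1B ⊕ 0xD0 = 0xCB
  0xCB ⊕ 0xF1 = 0x3A
  0x3A ⊕ 0xA8 = 0x92
  0x92 ⊕ 0xA5 = 0x37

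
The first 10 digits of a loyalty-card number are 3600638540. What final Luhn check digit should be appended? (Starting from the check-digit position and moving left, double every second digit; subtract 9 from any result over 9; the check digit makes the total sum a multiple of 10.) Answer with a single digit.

9

Partial digits right→left: 0 4 5 8 3 6 0 0 6 3
Double every second digit counting from the check-digit position (so the 1st, 3rd, 5th, ... of the partial from the right).
  doubled (with −9 where >9): 0 1 6 0 3 → sum 10
  kept as-is: 4 8 6 0 3 → sum 21
Total = 10 + 21 = 31.
Check digit = (10 − (31 mod 10)) mod 10 = 9.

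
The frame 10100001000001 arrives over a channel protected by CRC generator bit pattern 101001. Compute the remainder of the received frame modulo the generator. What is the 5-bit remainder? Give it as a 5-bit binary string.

01001

Modulo-2 division of 10100001000001 by 101001:
  pos 0: 101000 XOR 101001 = 000001
  pos 5: 101000 XOR 101001 = 000001
Remainder = 01001 (nonzero — an error is detected).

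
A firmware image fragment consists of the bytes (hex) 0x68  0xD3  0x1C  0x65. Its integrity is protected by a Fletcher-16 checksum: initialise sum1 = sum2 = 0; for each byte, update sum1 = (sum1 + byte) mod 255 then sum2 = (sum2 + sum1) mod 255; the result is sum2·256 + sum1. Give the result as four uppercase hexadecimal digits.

BABD

Running sums (mod 255):
  after byte 0 (0x68): sum1=104, sum2=104
  after byte 1 (0xD3): sum1=60, sum2=164
  after byte 2 (0x1C): sum1=88, sum2=252
  after byte 3 (0x65): sum1=189, sum2=186
Checksum = sum2·256 + sum1 = 186·256 + 189 = 47805 = 0xBABD.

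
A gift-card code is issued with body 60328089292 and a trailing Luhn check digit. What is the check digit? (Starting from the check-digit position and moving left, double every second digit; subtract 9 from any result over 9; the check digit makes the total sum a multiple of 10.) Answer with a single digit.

9

Partial digits right→left: 2 9 2 9 8 0 8 2 3 0 6
Double every second digit counting from the check-digit position (so the 1st, 3rd, 5th, ... of the partial from the right).
  doubled (with −9 where >9): 4 4 7 7 6 3 → sum 31
  kept as-is: 9 9 0 2 0 → sum 20
Total = 31 + 20 = 51.
Check digit = (10 − (51 mod 10)) mod 10 = 9.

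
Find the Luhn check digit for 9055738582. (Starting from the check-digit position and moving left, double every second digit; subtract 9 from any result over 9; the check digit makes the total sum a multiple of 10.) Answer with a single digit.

1

Partial digits right→left: 2 8 5 8 3 7 5 5 0 9
Double every second digit counting from the check-digit position (so the 1st, 3rd, 5th, ... of the partial from the right).
  doubled (with −9 where >9): 4 1 6 1 0 → sum 12
  kept as-is: 8 8 7 5 9 → sum 37
Total = 12 + 37 = 49.
Check digit = (10 − (49 mod 10)) mod 10 = 1.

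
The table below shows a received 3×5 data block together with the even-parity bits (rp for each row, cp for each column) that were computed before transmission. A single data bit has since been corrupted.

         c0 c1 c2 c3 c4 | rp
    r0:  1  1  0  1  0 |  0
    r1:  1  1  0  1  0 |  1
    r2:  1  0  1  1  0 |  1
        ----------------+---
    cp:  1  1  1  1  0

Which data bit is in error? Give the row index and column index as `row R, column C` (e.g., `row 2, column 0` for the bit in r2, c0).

Recompute each row's even parity and compare to rp:
  r0: data parity 1, sent rp 0 → mismatch
  r1: data parity 1, sent rp 1 → ok
  r2: data parity 1, sent rp 1 → ok
Recompute each column's even parity and compare to cp:
  c0: data parity 1, sent cp 1 → ok
  c1: data parity 0, sent cp 1 → mismatch
  c2: data parity 1, sent cp 1 → ok
  c3: data parity 1, sent cp 1 → ok
  c4: data parity 0, sent cp 0 → ok
Exactly one row (r0) and one column (c1) fail → the flipped bit is at their intersection.

row 0, column 1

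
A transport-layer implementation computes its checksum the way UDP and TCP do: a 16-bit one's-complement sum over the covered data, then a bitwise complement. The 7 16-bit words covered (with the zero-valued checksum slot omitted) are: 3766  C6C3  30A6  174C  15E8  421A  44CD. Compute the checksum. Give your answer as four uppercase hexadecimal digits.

One's-complement addition (fold any carry out of bit 15 back into bit 0):
  0x3766 + 0xC6C3 = 0x0FE29
  0xFE29 + 0x30A6 = 0x12ECF → wrap carry → 0x2ED0
  0x2ED0 + 0x174C = 0x0461C
  0x461C + 0x15E8 = 0x05C04
  0x5C04 + 0x421A = 0x09E1E
  0x9E1E + 0x44CD = 0x0E2EB
One's-complement sum = 0xE2EB.
Checksum = ~0xE2EB & 0xFFFF = 0x1D14.

1D14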